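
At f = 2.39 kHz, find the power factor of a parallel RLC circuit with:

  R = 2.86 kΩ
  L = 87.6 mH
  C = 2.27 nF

Step 1 — Angular frequency: ω = 2π·f = 2π·2390 = 1.502e+04 rad/s.
Step 2 — Component impedances:
  R: Z = R = 2860 Ω
  L: Z = jωL = j·1.502e+04·0.0876 = 0 + j1315 Ω
  C: Z = 1/(jωC) = -j/(ω·C) = 0 - j2.934e+04 Ω
Step 3 — Parallel combination: 1/Z_total = 1/R + 1/L + 1/C; Z_total = 538.4 + j1118 Ω = 1241∠64.3° Ω.
Step 4 — Power factor: PF = cos(φ) = Re(Z)/|Z| = 538.363/1240.85 = 0.4339.
Step 5 — Type: Im(Z) = 1118 ⇒ lagging (phase φ = 64.3°).

PF = 0.4339 (lagging, φ = 64.3°)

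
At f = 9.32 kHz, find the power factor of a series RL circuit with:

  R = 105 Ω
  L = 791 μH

Step 1 — Angular frequency: ω = 2π·f = 2π·9320 = 5.856e+04 rad/s.
Step 2 — Component impedances:
  R: Z = R = 105 Ω
  L: Z = jωL = j·5.856e+04·0.000791 = 0 + j46.32 Ω
Step 3 — Series combination: Z_total = R + L = 105 + j46.32 Ω = 114.8∠23.8° Ω.
Step 4 — Power factor: PF = cos(φ) = Re(Z)/|Z| = 105/114.763 = 0.9149.
Step 5 — Type: Im(Z) = 46.32 ⇒ lagging (phase φ = 23.8°).

PF = 0.9149 (lagging, φ = 23.8°)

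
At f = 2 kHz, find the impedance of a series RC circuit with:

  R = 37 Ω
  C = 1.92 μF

Step 1 — Angular frequency: ω = 2π·f = 2π·2000 = 1.257e+04 rad/s.
Step 2 — Component impedances:
  R: Z = R = 37 Ω
  C: Z = 1/(jωC) = -j/(ω·C) = 0 - j41.45 Ω
Step 3 — Series combination: Z_total = R + C = 37 - j41.45 Ω = 55.56∠-48.2° Ω.

Z = 37 - j41.45 Ω = 55.56∠-48.2° Ω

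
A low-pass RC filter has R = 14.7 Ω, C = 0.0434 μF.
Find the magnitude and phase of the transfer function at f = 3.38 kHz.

Step 1 — Angular frequency: ω = 2π·3380 = 2.124e+04 rad/s.
Step 2 — Transfer function: H(jω) = 1/(1 + jωRC).
Step 3 — Denominator: 1 + jωRC = 1 + j·2.124e+04·14.7·4.34e-08 = 1 + j0.01355.
Step 4 — H = 0.9998 - j0.01355.
Step 5 — Magnitude: |H| = 0.9999 (-0.0 dB); phase: φ = -0.8°.

|H| = 0.9999 (-0.0 dB), φ = -0.8°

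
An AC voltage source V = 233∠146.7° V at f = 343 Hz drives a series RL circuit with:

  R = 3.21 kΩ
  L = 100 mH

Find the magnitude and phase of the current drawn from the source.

Step 1 — Angular frequency: ω = 2π·f = 2π·343 = 2155 rad/s.
Step 2 — Component impedances:
  R: Z = R = 3210 Ω
  L: Z = jωL = j·2155·0.1 = 0 + j215.5 Ω
Step 3 — Series combination: Z_total = R + L = 3210 + j215.5 Ω = 3217∠3.8° Ω.
Step 4 — Source phasor: V = 233∠146.7° V = -194.7 + j127.9 V.
Step 5 — Ohm's law: I = V / Z_total = (-194.7 + j127.9) / (3210 + j215.5) = -0.05773 + j0.04373 A.
Step 6 — Convert to polar: |I| = 0.07242 A, ∠I = 142.9°.

I = 0.07242∠142.9° A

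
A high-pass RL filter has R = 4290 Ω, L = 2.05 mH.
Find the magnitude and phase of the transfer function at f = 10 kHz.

Step 1 — Angular frequency: ω = 2π·1e+04 = 6.283e+04 rad/s.
Step 2 — Transfer function: H(jω) = jωL/(R + jωL).
Step 3 — Numerator jωL = j·128.8; denominator R + jωL = 4290 + j128.8.
Step 4 — H = 0.0009007 + j0.03.
Step 5 — Magnitude: |H| = 0.03001 (-30.5 dB); phase: φ = 88.3°.

|H| = 0.03001 (-30.5 dB), φ = 88.3°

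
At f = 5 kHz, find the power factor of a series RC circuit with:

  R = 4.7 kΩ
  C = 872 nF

Step 1 — Angular frequency: ω = 2π·f = 2π·5000 = 3.142e+04 rad/s.
Step 2 — Component impedances:
  R: Z = R = 4700 Ω
  C: Z = 1/(jωC) = -j/(ω·C) = 0 - j36.5 Ω
Step 3 — Series combination: Z_total = R + C = 4700 - j36.5 Ω = 4700∠-0.4° Ω.
Step 4 — Power factor: PF = cos(φ) = Re(Z)/|Z| = 4700/4700 = 1.
Step 5 — Type: Im(Z) = -36.5 ⇒ leading (phase φ = -0.4°).

PF = 1 (leading, φ = -0.4°)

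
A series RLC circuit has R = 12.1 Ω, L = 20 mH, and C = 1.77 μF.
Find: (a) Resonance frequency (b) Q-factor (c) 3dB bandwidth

Step 1 — Resonance: ω₀ = 1/√(LC) = 1/√(0.02·1.77e-06) = 5315 rad/s.
Step 2 — f₀ = ω₀/(2π) = 845.9 Hz.
Step 3 — Series Q: Q = ω₀L/R = 5315·0.02/12.1 = 8.785.
Step 4 — Bandwidth: Δω = ω₀/Q = 605 rad/s; BW = Δω/(2π) = 96.29 Hz.

(a) f₀ = 845.9 Hz  (b) Q = 8.785  (c) BW = 96.29 Hz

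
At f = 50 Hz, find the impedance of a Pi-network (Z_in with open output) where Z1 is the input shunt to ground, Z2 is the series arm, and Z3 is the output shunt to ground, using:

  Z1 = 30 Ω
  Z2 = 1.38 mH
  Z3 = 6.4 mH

Step 1 — Angular frequency: ω = 2π·f = 2π·50 = 314.2 rad/s.
Step 2 — Component impedances:
  Z1: Z = R = 30 Ω
  Z2: Z = jωL = j·314.2·0.00138 = 0 + j0.4335 Ω
  Z3: Z = jωL = j·314.2·0.0064 = 0 + j2.011 Ω
Step 3 — With open output, the series arm Z2 and the output shunt Z3 appear in series to ground: Z2 + Z3 = 0 + j2.444 Ω.
Step 4 — Parallel with input shunt Z1: Z_in = Z1 || (Z2 + Z3) = 0.1978 + j2.428 Ω = 2.436∠85.3° Ω.

Z = 0.1978 + j2.428 Ω = 2.436∠85.3° Ω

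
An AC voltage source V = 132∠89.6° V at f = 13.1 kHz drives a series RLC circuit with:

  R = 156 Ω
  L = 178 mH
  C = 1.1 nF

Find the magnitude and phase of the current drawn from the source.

Step 1 — Angular frequency: ω = 2π·f = 2π·1.31e+04 = 8.231e+04 rad/s.
Step 2 — Component impedances:
  R: Z = R = 156 Ω
  L: Z = jωL = j·8.231e+04·0.178 = 0 + j1.465e+04 Ω
  C: Z = 1/(jωC) = -j/(ω·C) = 0 - j1.104e+04 Ω
Step 3 — Series combination: Z_total = R + L + C = 156 + j3606 Ω = 3610∠87.5° Ω.
Step 4 — Source phasor: V = 132∠89.6° V = 0.9215 + j132 V.
Step 5 — Ohm's law: I = V / Z_total = (0.9215 + j132) / (156 + j3606) = 0.03654 + j0.001325 A.
Step 6 — Convert to polar: |I| = 0.03657 A, ∠I = 2.1°.

I = 0.03657∠2.1° A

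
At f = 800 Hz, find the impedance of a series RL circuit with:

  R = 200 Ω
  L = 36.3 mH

Step 1 — Angular frequency: ω = 2π·f = 2π·800 = 5027 rad/s.
Step 2 — Component impedances:
  R: Z = R = 200 Ω
  L: Z = jωL = j·5027·0.0363 = 0 + j182.5 Ω
Step 3 — Series combination: Z_total = R + L = 200 + j182.5 Ω = 270.7∠42.4° Ω.

Z = 200 + j182.5 Ω = 270.7∠42.4° Ω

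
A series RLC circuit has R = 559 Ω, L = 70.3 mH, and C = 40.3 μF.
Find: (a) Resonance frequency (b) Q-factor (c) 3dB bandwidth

Step 1 — Resonance: ω₀ = 1/√(LC) = 1/√(0.0703·4.03e-05) = 594.1 rad/s.
Step 2 — f₀ = ω₀/(2π) = 94.56 Hz.
Step 3 — Series Q: Q = ω₀L/R = 594.1·0.0703/559 = 0.07472.
Step 4 — Bandwidth: Δω = ω₀/Q = 7952 rad/s; BW = Δω/(2π) = 1266 Hz.

(a) f₀ = 94.56 Hz  (b) Q = 0.07472  (c) BW = 1266 Hz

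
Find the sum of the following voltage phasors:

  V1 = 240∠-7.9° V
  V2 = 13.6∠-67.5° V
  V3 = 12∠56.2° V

Step 1 — Convert each phasor to rectangular form:
  V1 = 240·(cos(-7.9°) + j·sin(-7.9°)) = 237.7 - j32.99 V
  V2 = 13.6·(cos(-67.5°) + j·sin(-67.5°)) = 5.204 - j12.56 V
  V3 = 12·(cos(56.2°) + j·sin(56.2°)) = 6.676 + j9.972 V
Step 2 — Sum components: V_total = 249.6 - j35.58 V.
Step 3 — Convert to polar: |V_total| = 252.1 V, ∠V_total = -8.1°.

V_total = 252.1∠-8.1° V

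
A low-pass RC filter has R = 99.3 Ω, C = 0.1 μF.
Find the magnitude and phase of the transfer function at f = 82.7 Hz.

Step 1 — Angular frequency: ω = 2π·82.7 = 519.6 rad/s.
Step 2 — Transfer function: H(jω) = 1/(1 + jωRC).
Step 3 — Denominator: 1 + jωRC = 1 + j·519.6·99.3·1e-07 = 1 + j0.00516.
Step 4 — H = 1 - j0.00516.
Step 5 — Magnitude: |H| = 1 (-0.0 dB); phase: φ = -0.3°.

|H| = 1 (-0.0 dB), φ = -0.3°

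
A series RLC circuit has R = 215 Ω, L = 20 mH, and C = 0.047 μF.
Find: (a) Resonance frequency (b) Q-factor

Step 1 — Resonance condition Im(Z)=0 gives ω₀ = 1/√(LC).
Step 2 — ω₀ = 1/√(0.02·4.7e-08) = 3.262e+04 rad/s.
Step 3 — f₀ = ω₀/(2π) = 5191 Hz.
Step 4 — Series Q: Q = ω₀L/R = 3.262e+04·0.02/215 = 3.034.

(a) f₀ = 5191 Hz  (b) Q = 3.034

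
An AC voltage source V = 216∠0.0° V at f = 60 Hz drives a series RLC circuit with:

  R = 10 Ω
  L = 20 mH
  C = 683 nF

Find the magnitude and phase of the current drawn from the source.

Step 1 — Angular frequency: ω = 2π·f = 2π·60 = 377 rad/s.
Step 2 — Component impedances:
  R: Z = R = 10 Ω
  L: Z = jωL = j·377·0.02 = 0 + j7.54 Ω
  C: Z = 1/(jωC) = -j/(ω·C) = 0 - j3884 Ω
Step 3 — Series combination: Z_total = R + L + C = 10 - j3876 Ω = 3876∠-89.9° Ω.
Step 4 — Source phasor: V = 216∠0.0° V = 216 V.
Step 5 — Ohm's law: I = V / Z_total = (216) / (10 - j3876) = 0.0001438 + j0.05572 A.
Step 6 — Convert to polar: |I| = 0.05572 A, ∠I = 89.9°.

I = 0.05572∠89.9° A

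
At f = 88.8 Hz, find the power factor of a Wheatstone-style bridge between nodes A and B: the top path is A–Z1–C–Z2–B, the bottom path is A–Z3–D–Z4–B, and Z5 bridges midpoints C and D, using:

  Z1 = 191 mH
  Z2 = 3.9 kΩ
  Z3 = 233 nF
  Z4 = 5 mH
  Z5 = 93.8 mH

Step 1 — Angular frequency: ω = 2π·f = 2π·88.8 = 557.9 rad/s.
Step 2 — Component impedances:
  Z1: Z = jωL = j·557.9·0.191 = 0 + j106.6 Ω
  Z2: Z = R = 3900 Ω
  Z3: Z = 1/(jωC) = -j/(ω·C) = 0 - j7692 Ω
  Z4: Z = jωL = j·557.9·0.005 = 0 + j2.79 Ω
  Z5: Z = jωL = j·557.9·0.0938 = 0 + j52.34 Ω
Step 3 — Bridge requires nodal analysis (the Z5 bridge couples midpoints C and D, so the two paths cannot be reduced to a simple series/parallel combination). Setting node B to ground and injecting 1 A at node A, the 3-node admittance system at A, C, D solves to V_A = Z_AB = 0.8105 + j165 Ω = 165∠89.7° Ω.
Step 4 — Power factor: PF = cos(φ) = Re(Z)/|Z| = 0.81053/165.04 = 0.004911.
Step 5 — Type: Im(Z) = 165 ⇒ lagging (phase φ = 89.7°).

PF = 0.004911 (lagging, φ = 89.7°)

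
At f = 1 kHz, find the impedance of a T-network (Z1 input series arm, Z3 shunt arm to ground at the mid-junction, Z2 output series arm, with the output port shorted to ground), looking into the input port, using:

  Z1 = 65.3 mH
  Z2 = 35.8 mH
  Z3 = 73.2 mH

Step 1 — Angular frequency: ω = 2π·f = 2π·1000 = 6283 rad/s.
Step 2 — Component impedances:
  Z1: Z = jωL = j·6283·0.0653 = 0 + j410.3 Ω
  Z2: Z = jωL = j·6283·0.0358 = 0 + j224.9 Ω
  Z3: Z = jωL = j·6283·0.0732 = 0 + j459.9 Ω
Step 3 — With the output port shorted to ground, the output series arm Z2 runs from the junction to ground; the shunt arm Z3 also runs from the junction to ground. They appear in parallel: Z3 || Z2 = 0 + j151.1 Ω.
Step 4 — Series with input arm Z1: Z_in = Z1 + (Z3 || Z2) = 0 + j561.4 Ω = 561.4∠90.0° Ω.

Z = 0 + j561.4 Ω = 561.4∠90.0° Ω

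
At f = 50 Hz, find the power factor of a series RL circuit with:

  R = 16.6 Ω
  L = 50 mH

Step 1 — Angular frequency: ω = 2π·f = 2π·50 = 314.2 rad/s.
Step 2 — Component impedances:
  R: Z = R = 16.6 Ω
  L: Z = jωL = j·314.2·0.05 = 0 + j15.71 Ω
Step 3 — Series combination: Z_total = R + L = 16.6 + j15.71 Ω = 22.85∠43.4° Ω.
Step 4 — Power factor: PF = cos(φ) = Re(Z)/|Z| = 16.6/22.8539 = 0.7264.
Step 5 — Type: Im(Z) = 15.71 ⇒ lagging (phase φ = 43.4°).

PF = 0.7264 (lagging, φ = 43.4°)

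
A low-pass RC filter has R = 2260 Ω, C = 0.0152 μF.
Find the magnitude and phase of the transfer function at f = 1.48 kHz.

Step 1 — Angular frequency: ω = 2π·1480 = 9299 rad/s.
Step 2 — Transfer function: H(jω) = 1/(1 + jωRC).
Step 3 — Denominator: 1 + jωRC = 1 + j·9299·2260·1.52e-08 = 1 + j0.3194.
Step 4 — H = 0.9074 - j0.2899.
Step 5 — Magnitude: |H| = 0.9526 (-0.4 dB); phase: φ = -17.7°.

|H| = 0.9526 (-0.4 dB), φ = -17.7°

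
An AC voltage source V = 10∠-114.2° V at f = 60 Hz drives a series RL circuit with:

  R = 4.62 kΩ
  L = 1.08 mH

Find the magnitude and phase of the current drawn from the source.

Step 1 — Angular frequency: ω = 2π·f = 2π·60 = 377 rad/s.
Step 2 — Component impedances:
  R: Z = R = 4620 Ω
  L: Z = jωL = j·377·0.00108 = 0 + j0.4072 Ω
Step 3 — Series combination: Z_total = R + L = 4620 + j0.4072 Ω = 4620∠0.0° Ω.
Step 4 — Source phasor: V = 10∠-114.2° V = -4.099 - j9.121 V.
Step 5 — Ohm's law: I = V / Z_total = (-4.099 - j9.121) / (4620 + j0.4072) = -0.0008875 - j0.001974 A.
Step 6 — Convert to polar: |I| = 0.002165 A, ∠I = -114.2°.

I = 0.002165∠-114.2° A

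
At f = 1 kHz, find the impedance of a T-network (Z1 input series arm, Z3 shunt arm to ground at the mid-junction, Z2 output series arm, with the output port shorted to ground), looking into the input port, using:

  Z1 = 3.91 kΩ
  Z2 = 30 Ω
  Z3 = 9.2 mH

Step 1 — Angular frequency: ω = 2π·f = 2π·1000 = 6283 rad/s.
Step 2 — Component impedances:
  Z1: Z = R = 3910 Ω
  Z2: Z = R = 30 Ω
  Z3: Z = jωL = j·6283·0.0092 = 0 + j57.81 Ω
Step 3 — With the output port shorted to ground, the output series arm Z2 runs from the junction to ground; the shunt arm Z3 also runs from the junction to ground. They appear in parallel: Z3 || Z2 = 23.63 + j12.27 Ω.
Step 4 — Series with input arm Z1: Z_in = Z1 + (Z3 || Z2) = 3934 + j12.27 Ω = 3934∠0.2° Ω.

Z = 3934 + j12.27 Ω = 3934∠0.2° Ω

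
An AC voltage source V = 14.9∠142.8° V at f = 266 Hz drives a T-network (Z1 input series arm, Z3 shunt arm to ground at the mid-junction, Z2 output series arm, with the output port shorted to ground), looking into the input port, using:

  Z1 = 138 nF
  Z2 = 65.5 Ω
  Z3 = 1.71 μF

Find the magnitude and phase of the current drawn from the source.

Step 1 — Angular frequency: ω = 2π·f = 2π·266 = 1671 rad/s.
Step 2 — Component impedances:
  Z1: Z = 1/(jωC) = -j/(ω·C) = 0 - j4336 Ω
  Z2: Z = R = 65.5 Ω
  Z3: Z = 1/(jωC) = -j/(ω·C) = 0 - j349.9 Ω
Step 3 — With the output port shorted to ground, the output series arm Z2 runs from the junction to ground; the shunt arm Z3 also runs from the junction to ground. They appear in parallel: Z3 || Z2 = 63.28 - j11.85 Ω.
Step 4 — Series with input arm Z1: Z_in = Z1 + (Z3 || Z2) = 63.28 - j4348 Ω = 4348∠-89.2° Ω.
Step 5 — Source phasor: V = 14.9∠142.8° V = -11.87 + j9.009 V.
Step 6 — Ohm's law: I = V / Z_total = (-11.87 + j9.009) / (63.28 - j4348) = -0.002111 - j0.002699 A.
Step 7 — Convert to polar: |I| = 0.003427 A, ∠I = -128.0°.

I = 0.003427∠-128.0° A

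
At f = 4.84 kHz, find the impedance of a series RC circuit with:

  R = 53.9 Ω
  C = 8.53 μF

Step 1 — Angular frequency: ω = 2π·f = 2π·4840 = 3.041e+04 rad/s.
Step 2 — Component impedances:
  R: Z = R = 53.9 Ω
  C: Z = 1/(jωC) = -j/(ω·C) = 0 - j3.855 Ω
Step 3 — Series combination: Z_total = R + C = 53.9 - j3.855 Ω = 54.04∠-4.1° Ω.

Z = 53.9 - j3.855 Ω = 54.04∠-4.1° Ω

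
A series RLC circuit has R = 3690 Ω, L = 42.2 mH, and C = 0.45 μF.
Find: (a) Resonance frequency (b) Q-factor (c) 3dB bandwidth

Step 1 — Resonance condition Im(Z)=0 gives ω₀ = 1/√(LC).
Step 2 — ω₀ = 1/√(0.0422·4.5e-07) = 7257 rad/s.
Step 3 — f₀ = ω₀/(2π) = 1155 Hz.
Step 4 — Series Q: Q = ω₀L/R = 7257·0.0422/3690 = 0.08299.
Step 5 — 3dB bandwidth: Δω = ω₀/Q = 8.744e+04 rad/s; BW = Δω/(2π) = 1.392e+04 Hz.

(a) f₀ = 1155 Hz  (b) Q = 0.08299  (c) BW = 1.392e+04 Hz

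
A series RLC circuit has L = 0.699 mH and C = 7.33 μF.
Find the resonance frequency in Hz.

Step 1 — Resonance condition Im(Z)=0 gives ω₀ = 1/√(LC).
Step 2 — ω₀ = 1/√(0.000699·7.33e-06) = 1.397e+04 rad/s.
Step 3 — f₀ = ω₀/(2π) = 2223 Hz.

f₀ = 2223 Hz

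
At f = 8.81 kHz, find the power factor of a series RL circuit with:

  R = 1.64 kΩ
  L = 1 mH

Step 1 — Angular frequency: ω = 2π·f = 2π·8810 = 5.535e+04 rad/s.
Step 2 — Component impedances:
  R: Z = R = 1640 Ω
  L: Z = jωL = j·5.535e+04·0.001 = 0 + j55.35 Ω
Step 3 — Series combination: Z_total = R + L = 1640 + j55.35 Ω = 1641∠1.9° Ω.
Step 4 — Power factor: PF = cos(φ) = Re(Z)/|Z| = 1640/1641 = 0.9994.
Step 5 — Type: Im(Z) = 55.35 ⇒ lagging (phase φ = 1.9°).

PF = 0.9994 (lagging, φ = 1.9°)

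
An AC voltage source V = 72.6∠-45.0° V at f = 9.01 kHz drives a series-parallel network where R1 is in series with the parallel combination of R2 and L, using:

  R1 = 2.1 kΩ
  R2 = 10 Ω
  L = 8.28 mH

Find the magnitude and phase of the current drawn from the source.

Step 1 — Angular frequency: ω = 2π·f = 2π·9010 = 5.661e+04 rad/s.
Step 2 — Component impedances:
  R1: Z = R = 2100 Ω
  R2: Z = R = 10 Ω
  L: Z = jωL = j·5.661e+04·0.00828 = 0 + j468.7 Ω
Step 3 — Parallel branch: R2 || L = 1/(1/R2 + 1/L) = 9.995 + j0.2132 Ω.
Step 4 — Series with R1: Z_total = R1 + (R2 || L) = 2110 + j0.2132 Ω = 2110∠0.0° Ω.
Step 5 — Source phasor: V = 72.6∠-45.0° V = 51.34 - j51.34 V.
Step 6 — Ohm's law: I = V / Z_total = (51.34 - j51.34) / (2110 + j0.2132) = 0.02433 - j0.02433 A.
Step 7 — Convert to polar: |I| = 0.03441 A, ∠I = -45.0°.

I = 0.03441∠-45.0° A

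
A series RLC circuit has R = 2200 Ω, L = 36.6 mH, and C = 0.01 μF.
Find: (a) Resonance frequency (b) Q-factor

Step 1 — Resonance condition Im(Z)=0 gives ω₀ = 1/√(LC).
Step 2 — ω₀ = 1/√(0.0366·1e-08) = 5.227e+04 rad/s.
Step 3 — f₀ = ω₀/(2π) = 8319 Hz.
Step 4 — Series Q: Q = ω₀L/R = 5.227e+04·0.0366/2200 = 0.8696.

(a) f₀ = 8319 Hz  (b) Q = 0.8696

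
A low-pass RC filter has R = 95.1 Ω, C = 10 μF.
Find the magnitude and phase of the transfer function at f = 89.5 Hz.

Step 1 — Angular frequency: ω = 2π·89.5 = 562.3 rad/s.
Step 2 — Transfer function: H(jω) = 1/(1 + jωRC).
Step 3 — Denominator: 1 + jωRC = 1 + j·562.3·95.1·1e-05 = 1 + j0.5348.
Step 4 — H = 0.7776 - j0.4159.
Step 5 — Magnitude: |H| = 0.8818 (-1.1 dB); phase: φ = -28.1°.

|H| = 0.8818 (-1.1 dB), φ = -28.1°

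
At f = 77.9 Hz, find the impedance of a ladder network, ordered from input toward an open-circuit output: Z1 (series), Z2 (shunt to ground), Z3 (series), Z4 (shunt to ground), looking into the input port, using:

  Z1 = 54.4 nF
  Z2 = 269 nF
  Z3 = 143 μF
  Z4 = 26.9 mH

Step 1 — Angular frequency: ω = 2π·f = 2π·77.9 = 489.5 rad/s.
Step 2 — Component impedances:
  Z1: Z = 1/(jωC) = -j/(ω·C) = 0 - j3.756e+04 Ω
  Z2: Z = 1/(jωC) = -j/(ω·C) = 0 - j7595 Ω
  Z3: Z = 1/(jωC) = -j/(ω·C) = 0 - j14.29 Ω
  Z4: Z = jωL = j·489.5·0.0269 = 0 + j13.17 Ω
Step 3 — Ladder network (open output): work backward from the far end, alternating series and parallel combinations. Z_in = 0 - j3.756e+04 Ω = 3.756e+04∠-90.0° Ω.

Z = 0 - j3.756e+04 Ω = 3.756e+04∠-90.0° Ω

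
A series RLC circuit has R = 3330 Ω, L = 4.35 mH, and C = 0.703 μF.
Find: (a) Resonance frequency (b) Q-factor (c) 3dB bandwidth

Step 1 — Resonance: ω₀ = 1/√(LC) = 1/√(0.00435·7.03e-07) = 1.808e+04 rad/s.
Step 2 — f₀ = ω₀/(2π) = 2878 Hz.
Step 3 — Series Q: Q = ω₀L/R = 1.808e+04·0.00435/3330 = 0.02362.
Step 4 — Bandwidth: Δω = ω₀/Q = 7.655e+05 rad/s; BW = Δω/(2π) = 1.218e+05 Hz.

(a) f₀ = 2878 Hz  (b) Q = 0.02362  (c) BW = 1.218e+05 Hz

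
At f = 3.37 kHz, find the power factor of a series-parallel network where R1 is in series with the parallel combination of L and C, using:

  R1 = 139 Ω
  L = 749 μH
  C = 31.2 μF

Step 1 — Angular frequency: ω = 2π·f = 2π·3370 = 2.117e+04 rad/s.
Step 2 — Component impedances:
  R1: Z = R = 139 Ω
  L: Z = jωL = j·2.117e+04·0.000749 = 0 + j15.86 Ω
  C: Z = 1/(jωC) = -j/(ω·C) = 0 - j1.514 Ω
Step 3 — Parallel branch: L || C = 1/(1/L + 1/C) = 0 - j1.673 Ω.
Step 4 — Series with R1: Z_total = R1 + (L || C) = 139 - j1.673 Ω = 139∠-0.7° Ω.
Step 5 — Power factor: PF = cos(φ) = Re(Z)/|Z| = 139/139.01 = 0.9999.
Step 6 — Type: Im(Z) = -1.673 ⇒ leading (phase φ = -0.7°).

PF = 0.9999 (leading, φ = -0.7°)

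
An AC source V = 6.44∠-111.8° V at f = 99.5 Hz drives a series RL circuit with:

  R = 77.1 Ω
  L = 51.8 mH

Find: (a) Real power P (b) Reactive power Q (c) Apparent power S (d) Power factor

Step 1 — Angular frequency: ω = 2π·f = 2π·99.5 = 625.2 rad/s.
Step 2 — Component impedances:
  R: Z = R = 77.1 Ω
  L: Z = jωL = j·625.2·0.0518 = 0 + j32.38 Ω
Step 3 — Series combination: Z_total = R + L = 77.1 + j32.38 Ω = 83.63∠22.8° Ω.
Step 4 — Source phasor: V = 6.44∠-111.8° V = -2.392 - j5.979 V.
Step 5 — Current: I = V / Z = -0.05406 - j0.05485 A = 0.07701∠-134.6° A.
Step 6 — Complex power: S = V·I* = 0.4572 + j0.1921 VA.
Step 7 — Real power: P = Re(S) = 0.4572 W.
Step 8 — Reactive power: Q = Im(S) = 0.1921 VAR.
Step 9 — Apparent power: |S| = 0.4959 VA.
Step 10 — Power factor: PF = P/|S| = 0.922 (lagging).

(a) P = 0.4572 W  (b) Q = 0.1921 VAR  (c) S = 0.4959 VA  (d) PF = 0.922 (lagging)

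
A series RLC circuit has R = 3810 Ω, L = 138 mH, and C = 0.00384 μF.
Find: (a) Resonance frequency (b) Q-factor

Step 1 — Resonance condition Im(Z)=0 gives ω₀ = 1/√(LC).
Step 2 — ω₀ = 1/√(0.138·3.84e-09) = 4.344e+04 rad/s.
Step 3 — f₀ = ω₀/(2π) = 6914 Hz.
Step 4 — Series Q: Q = ω₀L/R = 4.344e+04·0.138/3810 = 1.573.

(a) f₀ = 6914 Hz  (b) Q = 1.573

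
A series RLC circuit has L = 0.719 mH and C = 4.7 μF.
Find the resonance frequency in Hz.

Step 1 — Resonance condition Im(Z)=0 gives ω₀ = 1/√(LC).
Step 2 — ω₀ = 1/√(0.000719·4.7e-06) = 1.72e+04 rad/s.
Step 3 — f₀ = ω₀/(2π) = 2738 Hz.

f₀ = 2738 Hz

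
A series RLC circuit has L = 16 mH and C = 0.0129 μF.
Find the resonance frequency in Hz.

Step 1 — Resonance condition Im(Z)=0 gives ω₀ = 1/√(LC).
Step 2 — ω₀ = 1/√(0.016·1.29e-08) = 6.961e+04 rad/s.
Step 3 — f₀ = ω₀/(2π) = 1.108e+04 Hz.

f₀ = 1.108e+04 Hz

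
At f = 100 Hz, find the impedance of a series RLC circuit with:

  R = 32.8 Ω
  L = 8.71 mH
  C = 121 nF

Step 1 — Angular frequency: ω = 2π·f = 2π·100 = 628.3 rad/s.
Step 2 — Component impedances:
  R: Z = R = 32.8 Ω
  L: Z = jωL = j·628.3·0.00871 = 0 + j5.473 Ω
  C: Z = 1/(jωC) = -j/(ω·C) = 0 - j1.315e+04 Ω
Step 3 — Series combination: Z_total = R + L + C = 32.8 - j1.315e+04 Ω = 1.315e+04∠-89.9° Ω.

Z = 32.8 - j1.315e+04 Ω = 1.315e+04∠-89.9° Ω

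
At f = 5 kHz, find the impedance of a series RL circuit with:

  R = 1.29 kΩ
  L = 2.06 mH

Step 1 — Angular frequency: ω = 2π·f = 2π·5000 = 3.142e+04 rad/s.
Step 2 — Component impedances:
  R: Z = R = 1290 Ω
  L: Z = jωL = j·3.142e+04·0.00206 = 0 + j64.72 Ω
Step 3 — Series combination: Z_total = R + L = 1290 + j64.72 Ω = 1292∠2.9° Ω.

Z = 1290 + j64.72 Ω = 1292∠2.9° Ω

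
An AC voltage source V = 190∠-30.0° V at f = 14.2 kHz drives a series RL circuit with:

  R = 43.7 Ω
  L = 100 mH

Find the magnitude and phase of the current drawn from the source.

Step 1 — Angular frequency: ω = 2π·f = 2π·1.42e+04 = 8.922e+04 rad/s.
Step 2 — Component impedances:
  R: Z = R = 43.7 Ω
  L: Z = jωL = j·8.922e+04·0.1 = 0 + j8922 Ω
Step 3 — Series combination: Z_total = R + L = 43.7 + j8922 Ω = 8922∠89.7° Ω.
Step 4 — Source phasor: V = 190∠-30.0° V = 164.5 - j95 V.
Step 5 — Ohm's law: I = V / Z_total = (164.5 - j95) / (43.7 + j8922) = -0.01056 - j0.01849 A.
Step 6 — Convert to polar: |I| = 0.0213 A, ∠I = -119.7°.

I = 0.0213∠-119.7° A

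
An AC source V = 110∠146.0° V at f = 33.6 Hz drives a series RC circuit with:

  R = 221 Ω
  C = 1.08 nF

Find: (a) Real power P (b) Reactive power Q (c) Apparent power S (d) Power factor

Step 1 — Angular frequency: ω = 2π·f = 2π·33.6 = 211.1 rad/s.
Step 2 — Component impedances:
  R: Z = R = 221 Ω
  C: Z = 1/(jωC) = -j/(ω·C) = 0 - j4.386e+06 Ω
Step 3 — Series combination: Z_total = R + C = 221 - j4.386e+06 Ω = 4.386e+06∠-90.0° Ω.
Step 4 — Source phasor: V = 110∠146.0° V = -91.19 + j61.51 V.
Step 5 — Current: I = V / Z = -1.403e-05 - j2.079e-05 A = 2.508e-05∠-124.0° A.
Step 6 — Complex power: S = V·I* = 1.39e-07 - j0.002759 VA.
Step 7 — Real power: P = Re(S) = 1.39e-07 W.
Step 8 — Reactive power: Q = Im(S) = -0.002759 VAR.
Step 9 — Apparent power: |S| = 0.002759 VA.
Step 10 — Power factor: PF = P/|S| = 5.039e-05 (leading).

(a) P = 1.39e-07 W  (b) Q = -0.002759 VAR  (c) S = 0.002759 VA  (d) PF = 5.039e-05 (leading)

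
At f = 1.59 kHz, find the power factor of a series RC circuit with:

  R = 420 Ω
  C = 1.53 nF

Step 1 — Angular frequency: ω = 2π·f = 2π·1590 = 9990 rad/s.
Step 2 — Component impedances:
  R: Z = R = 420 Ω
  C: Z = 1/(jωC) = -j/(ω·C) = 0 - j6.542e+04 Ω
Step 3 — Series combination: Z_total = R + C = 420 - j6.542e+04 Ω = 6.542e+04∠-89.6° Ω.
Step 4 — Power factor: PF = cos(φ) = Re(Z)/|Z| = 420/6.542e+04 = 0.00642.
Step 5 — Type: Im(Z) = -6.542e+04 ⇒ leading (phase φ = -89.6°).

PF = 0.00642 (leading, φ = -89.6°)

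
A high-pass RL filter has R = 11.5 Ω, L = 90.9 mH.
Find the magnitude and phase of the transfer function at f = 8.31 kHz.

Step 1 — Angular frequency: ω = 2π·8310 = 5.221e+04 rad/s.
Step 2 — Transfer function: H(jω) = jωL/(R + jωL).
Step 3 — Numerator jωL = j·4746; denominator R + jωL = 11.5 + j4746.
Step 4 — H = 1 + j0.002423.
Step 5 — Magnitude: |H| = 1 (-0.0 dB); phase: φ = 0.1°.

|H| = 1 (-0.0 dB), φ = 0.1°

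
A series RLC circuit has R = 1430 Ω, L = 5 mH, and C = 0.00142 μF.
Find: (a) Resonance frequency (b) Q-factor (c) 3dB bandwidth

Step 1 — Resonance condition Im(Z)=0 gives ω₀ = 1/√(LC).
Step 2 — ω₀ = 1/√(0.005·1.42e-09) = 3.753e+05 rad/s.
Step 3 — f₀ = ω₀/(2π) = 5.973e+04 Hz.
Step 4 — Series Q: Q = ω₀L/R = 3.753e+05·0.005/1430 = 1.312.
Step 5 — 3dB bandwidth: Δω = ω₀/Q = 2.86e+05 rad/s; BW = Δω/(2π) = 4.552e+04 Hz.

(a) f₀ = 5.973e+04 Hz  (b) Q = 1.312  (c) BW = 4.552e+04 Hz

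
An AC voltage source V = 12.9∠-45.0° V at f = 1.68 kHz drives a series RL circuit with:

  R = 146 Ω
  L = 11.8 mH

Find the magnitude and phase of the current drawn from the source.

Step 1 — Angular frequency: ω = 2π·f = 2π·1680 = 1.056e+04 rad/s.
Step 2 — Component impedances:
  R: Z = R = 146 Ω
  L: Z = jωL = j·1.056e+04·0.0118 = 0 + j124.6 Ω
Step 3 — Series combination: Z_total = R + L = 146 + j124.6 Ω = 191.9∠40.5° Ω.
Step 4 — Source phasor: V = 12.9∠-45.0° V = 9.122 - j9.122 V.
Step 5 — Ohm's law: I = V / Z_total = (9.122 - j9.122) / (146 + j124.6) = 0.00531 - j0.06701 A.
Step 6 — Convert to polar: |I| = 0.06722 A, ∠I = -85.5°.

I = 0.06722∠-85.5° A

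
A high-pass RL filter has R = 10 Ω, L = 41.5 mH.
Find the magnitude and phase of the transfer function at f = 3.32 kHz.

Step 1 — Angular frequency: ω = 2π·3320 = 2.086e+04 rad/s.
Step 2 — Transfer function: H(jω) = jωL/(R + jωL).
Step 3 — Numerator jωL = j·865.7; denominator R + jωL = 10 + j865.7.
Step 4 — H = 0.9999 + j0.01155.
Step 5 — Magnitude: |H| = 0.9999 (-0.0 dB); phase: φ = 0.7°.

|H| = 0.9999 (-0.0 dB), φ = 0.7°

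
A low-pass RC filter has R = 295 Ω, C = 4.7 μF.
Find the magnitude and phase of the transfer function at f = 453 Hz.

Step 1 — Angular frequency: ω = 2π·453 = 2846 rad/s.
Step 2 — Transfer function: H(jω) = 1/(1 + jωRC).
Step 3 — Denominator: 1 + jωRC = 1 + j·2846·295·4.7e-06 = 1 + j3.946.
Step 4 — H = 0.06034 - j0.2381.
Step 5 — Magnitude: |H| = 0.2456 (-12.2 dB); phase: φ = -75.8°.

|H| = 0.2456 (-12.2 dB), φ = -75.8°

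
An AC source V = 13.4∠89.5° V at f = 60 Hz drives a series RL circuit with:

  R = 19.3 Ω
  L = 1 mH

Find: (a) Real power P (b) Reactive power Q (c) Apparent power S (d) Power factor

Step 1 — Angular frequency: ω = 2π·f = 2π·60 = 377 rad/s.
Step 2 — Component impedances:
  R: Z = R = 19.3 Ω
  L: Z = jωL = j·377·0.001 = 0 + j0.377 Ω
Step 3 — Series combination: Z_total = R + L = 19.3 + j0.377 Ω = 19.3∠1.1° Ω.
Step 4 — Source phasor: V = 13.4∠89.5° V = 0.1169 + j13.4 V.
Step 5 — Current: I = V / Z = 0.01961 + j0.6939 A = 0.6942∠88.4° A.
Step 6 — Complex power: S = V·I* = 9.3 + j0.1817 VA.
Step 7 — Real power: P = Re(S) = 9.3 W.
Step 8 — Reactive power: Q = Im(S) = 0.1817 VAR.
Step 9 — Apparent power: |S| = 9.302 VA.
Step 10 — Power factor: PF = P/|S| = 0.9998 (lagging).

(a) P = 9.3 W  (b) Q = 0.1817 VAR  (c) S = 9.302 VA  (d) PF = 0.9998 (lagging)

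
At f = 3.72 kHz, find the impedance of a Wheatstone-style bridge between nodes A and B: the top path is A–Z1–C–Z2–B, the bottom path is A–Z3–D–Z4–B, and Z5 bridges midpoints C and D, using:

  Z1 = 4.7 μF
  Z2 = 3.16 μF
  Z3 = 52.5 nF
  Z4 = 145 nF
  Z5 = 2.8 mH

Step 1 — Angular frequency: ω = 2π·f = 2π·3720 = 2.337e+04 rad/s.
Step 2 — Component impedances:
  Z1: Z = 1/(jωC) = -j/(ω·C) = 0 - j9.103 Ω
  Z2: Z = 1/(jωC) = -j/(ω·C) = 0 - j13.54 Ω
  Z3: Z = 1/(jωC) = -j/(ω·C) = 0 - j814.9 Ω
  Z4: Z = 1/(jωC) = -j/(ω·C) = 0 - j295.1 Ω
  Z5: Z = jωL = j·2.337e+04·0.0028 = 0 + j65.45 Ω
Step 3 — Bridge requires nodal analysis (the Z5 bridge couples midpoints C and D, so the two paths cannot be reduced to a simple series/parallel combination). Setting node B to ground and injecting 1 A at node A, the 3-node admittance system at A, C, D solves to V_A = Z_AB = 0 - j21.85 Ω = 21.85∠-90.0° Ω.

Z = 0 - j21.85 Ω = 21.85∠-90.0° Ω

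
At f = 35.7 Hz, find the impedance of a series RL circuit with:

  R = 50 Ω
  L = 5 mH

Step 1 — Angular frequency: ω = 2π·f = 2π·35.7 = 224.3 rad/s.
Step 2 — Component impedances:
  R: Z = R = 50 Ω
  L: Z = jωL = j·224.3·0.005 = 0 + j1.122 Ω
Step 3 — Series combination: Z_total = R + L = 50 + j1.122 Ω = 50.01∠1.3° Ω.

Z = 50 + j1.122 Ω = 50.01∠1.3° Ω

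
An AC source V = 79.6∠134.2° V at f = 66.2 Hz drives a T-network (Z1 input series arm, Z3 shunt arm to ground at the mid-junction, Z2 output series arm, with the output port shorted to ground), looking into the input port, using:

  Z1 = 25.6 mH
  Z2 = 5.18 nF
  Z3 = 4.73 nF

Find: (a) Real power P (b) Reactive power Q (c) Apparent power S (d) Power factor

Step 1 — Angular frequency: ω = 2π·f = 2π·66.2 = 415.9 rad/s.
Step 2 — Component impedances:
  Z1: Z = jωL = j·415.9·0.0256 = 0 + j10.65 Ω
  Z2: Z = 1/(jωC) = -j/(ω·C) = 0 - j4.641e+05 Ω
  Z3: Z = 1/(jωC) = -j/(ω·C) = 0 - j5.083e+05 Ω
Step 3 — With the output port shorted to ground, the output series arm Z2 runs from the junction to ground; the shunt arm Z3 also runs from the junction to ground. They appear in parallel: Z3 || Z2 = 0 - j2.426e+05 Ω.
Step 4 — Series with input arm Z1: Z_in = Z1 + (Z3 || Z2) = 0 - j2.426e+05 Ω = 2.426e+05∠-90.0° Ω.
Step 5 — Source phasor: V = 79.6∠134.2° V = -55.49 + j57.07 V.
Step 6 — Current: I = V / Z = -0.0002352 - j0.0002288 A = 0.0003281∠-135.8° A.
Step 7 — Complex power: S = V·I* = 0 - j0.02612 VA.
Step 8 — Real power: P = Re(S) = 0 W.
Step 9 — Reactive power: Q = Im(S) = -0.02612 VAR.
Step 10 — Apparent power: |S| = 0.02612 VA.
Step 11 — Power factor: PF = P/|S| = 0 (leading).

(a) P = 0 W  (b) Q = -0.02612 VAR  (c) S = 0.02612 VA  (d) PF = 0 (leading)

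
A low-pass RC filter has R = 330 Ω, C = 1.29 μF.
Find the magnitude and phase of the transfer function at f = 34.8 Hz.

Step 1 — Angular frequency: ω = 2π·34.8 = 218.7 rad/s.
Step 2 — Transfer function: H(jω) = 1/(1 + jωRC).
Step 3 — Denominator: 1 + jωRC = 1 + j·218.7·330·1.29e-06 = 1 + j0.09308.
Step 4 — H = 0.9914 - j0.09228.
Step 5 — Magnitude: |H| = 0.9957 (-0.0 dB); phase: φ = -5.3°.

|H| = 0.9957 (-0.0 dB), φ = -5.3°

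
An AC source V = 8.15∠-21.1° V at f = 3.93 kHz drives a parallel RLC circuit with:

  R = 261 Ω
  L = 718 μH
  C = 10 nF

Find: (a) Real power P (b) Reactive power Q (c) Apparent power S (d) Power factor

Step 1 — Angular frequency: ω = 2π·f = 2π·3930 = 2.469e+04 rad/s.
Step 2 — Component impedances:
  R: Z = R = 261 Ω
  L: Z = jωL = j·2.469e+04·0.000718 = 0 + j17.73 Ω
  C: Z = 1/(jωC) = -j/(ω·C) = 0 - j4050 Ω
Step 3 — Parallel combination: 1/Z_total = 1/R + 1/L + 1/C; Z_total = 1.209 + j17.72 Ω = 17.77∠86.1° Ω.
Step 4 — Source phasor: V = 8.15∠-21.1° V = 7.604 - j2.934 V.
Step 5 — Current: I = V / Z = -0.1356 - j0.4382 A = 0.4587∠-107.2° A.
Step 6 — Complex power: S = V·I* = 0.2545 + j3.73 VA.
Step 7 — Real power: P = Re(S) = 0.2545 W.
Step 8 — Reactive power: Q = Im(S) = 3.73 VAR.
Step 9 — Apparent power: |S| = 3.739 VA.
Step 10 — Power factor: PF = P/|S| = 0.06807 (lagging).

(a) P = 0.2545 W  (b) Q = 3.73 VAR  (c) S = 3.739 VA  (d) PF = 0.06807 (lagging)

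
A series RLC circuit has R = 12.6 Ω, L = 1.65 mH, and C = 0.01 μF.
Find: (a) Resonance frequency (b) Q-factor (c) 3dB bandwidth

Step 1 — Resonance: ω₀ = 1/√(LC) = 1/√(0.00165·1e-08) = 2.462e+05 rad/s.
Step 2 — f₀ = ω₀/(2π) = 3.918e+04 Hz.
Step 3 — Series Q: Q = ω₀L/R = 2.462e+05·0.00165/12.6 = 32.24.
Step 4 — Bandwidth: Δω = ω₀/Q = 7636 rad/s; BW = Δω/(2π) = 1215 Hz.

(a) f₀ = 3.918e+04 Hz  (b) Q = 32.24  (c) BW = 1215 Hz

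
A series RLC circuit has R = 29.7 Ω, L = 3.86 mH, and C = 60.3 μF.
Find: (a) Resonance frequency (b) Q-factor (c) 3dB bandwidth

Step 1 — Resonance: ω₀ = 1/√(LC) = 1/√(0.00386·6.03e-05) = 2073 rad/s.
Step 2 — f₀ = ω₀/(2π) = 329.9 Hz.
Step 3 — Series Q: Q = ω₀L/R = 2073·0.00386/29.7 = 0.2694.
Step 4 — Bandwidth: Δω = ω₀/Q = 7694 rad/s; BW = Δω/(2π) = 1225 Hz.

(a) f₀ = 329.9 Hz  (b) Q = 0.2694  (c) BW = 1225 Hz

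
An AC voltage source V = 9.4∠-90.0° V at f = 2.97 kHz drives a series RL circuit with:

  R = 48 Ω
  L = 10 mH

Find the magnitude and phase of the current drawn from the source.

Step 1 — Angular frequency: ω = 2π·f = 2π·2970 = 1.866e+04 rad/s.
Step 2 — Component impedances:
  R: Z = R = 48 Ω
  L: Z = jωL = j·1.866e+04·0.01 = 0 + j186.6 Ω
Step 3 — Series combination: Z_total = R + L = 48 + j186.6 Ω = 192.7∠75.6° Ω.
Step 4 — Source phasor: V = 9.4∠-90.0° V = 0 - j9.4 V.
Step 5 — Ohm's law: I = V / Z_total = (0 - j9.4) / (48 + j186.6) = -0.04725 - j0.01215 A.
Step 6 — Convert to polar: |I| = 0.04878 A, ∠I = -165.6°.

I = 0.04878∠-165.6° A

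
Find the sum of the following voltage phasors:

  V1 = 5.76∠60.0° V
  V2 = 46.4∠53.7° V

Step 1 — Convert each phasor to rectangular form:
  V1 = 5.76·(cos(60.0°) + j·sin(60.0°)) = 2.88 + j4.988 V
  V2 = 46.4·(cos(53.7°) + j·sin(53.7°)) = 27.47 + j37.4 V
Step 2 — Sum components: V_total = 30.35 + j42.38 V.
Step 3 — Convert to polar: |V_total| = 52.13 V, ∠V_total = 54.4°.

V_total = 52.13∠54.4° V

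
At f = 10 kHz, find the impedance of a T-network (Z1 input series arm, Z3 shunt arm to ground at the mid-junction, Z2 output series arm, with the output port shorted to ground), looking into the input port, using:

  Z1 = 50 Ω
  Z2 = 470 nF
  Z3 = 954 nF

Step 1 — Angular frequency: ω = 2π·f = 2π·1e+04 = 6.283e+04 rad/s.
Step 2 — Component impedances:
  Z1: Z = R = 50 Ω
  Z2: Z = 1/(jωC) = -j/(ω·C) = 0 - j33.86 Ω
  Z3: Z = 1/(jωC) = -j/(ω·C) = 0 - j16.68 Ω
Step 3 — With the output port shorted to ground, the output series arm Z2 runs from the junction to ground; the shunt arm Z3 also runs from the junction to ground. They appear in parallel: Z3 || Z2 = 0 - j11.18 Ω.
Step 4 — Series with input arm Z1: Z_in = Z1 + (Z3 || Z2) = 50 - j11.18 Ω = 51.23∠-12.6° Ω.

Z = 50 - j11.18 Ω = 51.23∠-12.6° Ω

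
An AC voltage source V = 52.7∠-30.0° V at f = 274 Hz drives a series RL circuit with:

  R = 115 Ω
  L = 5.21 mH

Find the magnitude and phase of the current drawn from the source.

Step 1 — Angular frequency: ω = 2π·f = 2π·274 = 1722 rad/s.
Step 2 — Component impedances:
  R: Z = R = 115 Ω
  L: Z = jωL = j·1722·0.00521 = 0 + j8.969 Ω
Step 3 — Series combination: Z_total = R + L = 115 + j8.969 Ω = 115.3∠4.5° Ω.
Step 4 — Source phasor: V = 52.7∠-30.0° V = 45.64 - j26.35 V.
Step 5 — Ohm's law: I = V / Z_total = (45.64 - j26.35) / (115 + j8.969) = 0.3767 - j0.2585 A.
Step 6 — Convert to polar: |I| = 0.4569 A, ∠I = -34.5°.

I = 0.4569∠-34.5° A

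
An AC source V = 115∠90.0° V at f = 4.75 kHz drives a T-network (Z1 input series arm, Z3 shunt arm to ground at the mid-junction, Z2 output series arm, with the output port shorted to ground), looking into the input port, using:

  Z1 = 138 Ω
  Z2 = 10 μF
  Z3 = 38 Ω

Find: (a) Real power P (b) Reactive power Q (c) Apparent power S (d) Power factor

Step 1 — Angular frequency: ω = 2π·f = 2π·4750 = 2.985e+04 rad/s.
Step 2 — Component impedances:
  Z1: Z = R = 138 Ω
  Z2: Z = 1/(jωC) = -j/(ω·C) = 0 - j3.351 Ω
  Z3: Z = R = 38 Ω
Step 3 — With the output port shorted to ground, the output series arm Z2 runs from the junction to ground; the shunt arm Z3 also runs from the junction to ground. They appear in parallel: Z3 || Z2 = 0.2932 - j3.325 Ω.
Step 4 — Series with input arm Z1: Z_in = Z1 + (Z3 || Z2) = 138.3 - j3.325 Ω = 138.3∠-1.4° Ω.
Step 5 — Source phasor: V = 115∠90.0° V = 0 + j115 V.
Step 6 — Current: I = V / Z = -0.01998 + j0.8311 A = 0.8313∠91.4° A.
Step 7 — Complex power: S = V·I* = 95.57 - j2.298 VA.
Step 8 — Real power: P = Re(S) = 95.57 W.
Step 9 — Reactive power: Q = Im(S) = -2.298 VAR.
Step 10 — Apparent power: |S| = 95.6 VA.
Step 11 — Power factor: PF = P/|S| = 0.9997 (leading).

(a) P = 95.57 W  (b) Q = -2.298 VAR  (c) S = 95.6 VA  (d) PF = 0.9997 (leading)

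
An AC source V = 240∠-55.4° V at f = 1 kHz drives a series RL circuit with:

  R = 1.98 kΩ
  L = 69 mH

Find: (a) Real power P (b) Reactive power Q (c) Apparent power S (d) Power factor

Step 1 — Angular frequency: ω = 2π·f = 2π·1000 = 6283 rad/s.
Step 2 — Component impedances:
  R: Z = R = 1980 Ω
  L: Z = jωL = j·6283·0.069 = 0 + j433.5 Ω
Step 3 — Series combination: Z_total = R + L = 1980 + j433.5 Ω = 2027∠12.4° Ω.
Step 4 — Source phasor: V = 240∠-55.4° V = 136.3 - j197.6 V.
Step 5 — Current: I = V / Z = 0.04483 - j0.1096 A = 0.1184∠-67.8° A.
Step 6 — Complex power: S = V·I* = 27.76 + j6.078 VA.
Step 7 — Real power: P = Re(S) = 27.76 W.
Step 8 — Reactive power: Q = Im(S) = 6.078 VAR.
Step 9 — Apparent power: |S| = 28.42 VA.
Step 10 — Power factor: PF = P/|S| = 0.9769 (lagging).

(a) P = 27.76 W  (b) Q = 6.078 VAR  (c) S = 28.42 VA  (d) PF = 0.9769 (lagging)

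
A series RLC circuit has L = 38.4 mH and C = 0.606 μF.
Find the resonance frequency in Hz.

Step 1 — Resonance condition Im(Z)=0 gives ω₀ = 1/√(LC).
Step 2 — ω₀ = 1/√(0.0384·6.06e-07) = 6555 rad/s.
Step 3 — f₀ = ω₀/(2π) = 1043 Hz.

f₀ = 1043 Hz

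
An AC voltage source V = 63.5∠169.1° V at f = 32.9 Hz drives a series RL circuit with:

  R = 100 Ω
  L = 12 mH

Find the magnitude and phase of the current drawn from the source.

Step 1 — Angular frequency: ω = 2π·f = 2π·32.9 = 206.7 rad/s.
Step 2 — Component impedances:
  R: Z = R = 100 Ω
  L: Z = jωL = j·206.7·0.012 = 0 + j2.481 Ω
Step 3 — Series combination: Z_total = R + L = 100 + j2.481 Ω = 100∠1.4° Ω.
Step 4 — Source phasor: V = 63.5∠169.1° V = -62.35 + j12.01 V.
Step 5 — Ohm's law: I = V / Z_total = (-62.35 + j12.01) / (100 + j2.481) = -0.6202 + j0.1355 A.
Step 6 — Convert to polar: |I| = 0.6348 A, ∠I = 167.7°.

I = 0.6348∠167.7° A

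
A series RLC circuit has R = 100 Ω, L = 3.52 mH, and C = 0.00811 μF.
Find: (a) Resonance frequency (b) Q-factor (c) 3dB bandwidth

Step 1 — Resonance condition Im(Z)=0 gives ω₀ = 1/√(LC).
Step 2 — ω₀ = 1/√(0.00352·8.11e-09) = 1.872e+05 rad/s.
Step 3 — f₀ = ω₀/(2π) = 2.979e+04 Hz.
Step 4 — Series Q: Q = ω₀L/R = 1.872e+05·0.00352/100 = 6.588.
Step 5 — 3dB bandwidth: Δω = ω₀/Q = 2.841e+04 rad/s; BW = Δω/(2π) = 4521 Hz.

(a) f₀ = 2.979e+04 Hz  (b) Q = 6.588  (c) BW = 4521 Hz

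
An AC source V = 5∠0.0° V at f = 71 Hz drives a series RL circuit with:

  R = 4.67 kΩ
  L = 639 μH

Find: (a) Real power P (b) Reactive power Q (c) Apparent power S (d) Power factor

Step 1 — Angular frequency: ω = 2π·f = 2π·71 = 446.1 rad/s.
Step 2 — Component impedances:
  R: Z = R = 4670 Ω
  L: Z = jωL = j·446.1·0.000639 = 0 + j0.2851 Ω
Step 3 — Series combination: Z_total = R + L = 4670 + j0.2851 Ω = 4670∠0.0° Ω.
Step 4 — Source phasor: V = 5∠0.0° V = 5 V.
Step 5 — Current: I = V / Z = 0.001071 - j6.535e-08 A = 0.001071∠-0.0° A.
Step 6 — Complex power: S = V·I* = 0.005353 + j3.268e-07 VA.
Step 7 — Real power: P = Re(S) = 0.005353 W.
Step 8 — Reactive power: Q = Im(S) = 3.268e-07 VAR.
Step 9 — Apparent power: |S| = 0.005353 VA.
Step 10 — Power factor: PF = P/|S| = 1 (lagging).

(a) P = 0.005353 W  (b) Q = 3.268e-07 VAR  (c) S = 0.005353 VA  (d) PF = 1 (lagging)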